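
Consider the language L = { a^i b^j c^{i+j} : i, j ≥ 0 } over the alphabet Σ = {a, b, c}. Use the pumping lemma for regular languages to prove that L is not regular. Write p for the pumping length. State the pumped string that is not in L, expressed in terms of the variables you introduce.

Toward a contradiction, assume L is regular with pumping length p.
Take w = a^p b^p c^{2p} ∈ L (with i=j=p, i+j=2p), |w| = 4p ≥ p.
The pumping lemma gives a decomposition w = xyz where |xy| ≤ p and y is nonempty.
The first p characters of w are a's, so xy (and hence y) consists only of a's. Write y = a^k, 1 ≤ k ≤ p.
Consider xy^2z = a^{p+k} b^p c^{2p}. Now the a- and b-counts sum to 2p+k, but the c-count is 2p ≠ 2p+k. So xy^2z ∉ L.
This is a contradiction; hence L is not regular.

a^{p+k} b^p c^{2p}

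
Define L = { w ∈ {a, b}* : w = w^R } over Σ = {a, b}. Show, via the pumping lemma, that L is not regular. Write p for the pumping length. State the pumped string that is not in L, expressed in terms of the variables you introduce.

a^{p+k} b a^p

Toward a contradiction, assume L is regular with pumping length p.
Take w = a^p b a^p, a palindrome of length 2p+1 ≥ p.
Write w = xyz as guaranteed by the lemma, with |xy| ≤ p and |y| ≥ 1.
The first p characters of w are a's, so xy (and hence y) consists only of a's. Write y = a^k, 1 ≤ k ≤ p.
Pump with i = 2: xy^2z = a^{p+k} b a^p. Its reverse is a^p b a^{p+k}, which differs from xy^2z since k ≥ 1. So xy^2z is not a palindrome and xy^2z ∉ L.
This contradicts the pumping lemma, so L is not regular.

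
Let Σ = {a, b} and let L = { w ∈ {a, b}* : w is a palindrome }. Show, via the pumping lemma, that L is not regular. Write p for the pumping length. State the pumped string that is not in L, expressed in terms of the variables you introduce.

Toward a contradiction, assume L is regular with pumping length p.
Take w = a^p b a^p, a palindrome of length 2p+1 ≥ p.
The pumping lemma gives a decomposition w = xyz where |xy| ≤ p and |y| > 0.
Since the first p symbols of w are all a's and |xy| ≤ p, y lies entirely in the leading a-block: y = a^k for some k with 1 ≤ k ≤ p.
Pump with i = 2: xy^2z = a^{p+k} b a^p. Its reverse is a^p b a^{p+k}, which differs from xy^2z since k ≥ 1. So xy^2z is not a palindrome and xy^2z ∉ L.
Contradiction. Therefore L is not regular.

a^{p+k} b a^p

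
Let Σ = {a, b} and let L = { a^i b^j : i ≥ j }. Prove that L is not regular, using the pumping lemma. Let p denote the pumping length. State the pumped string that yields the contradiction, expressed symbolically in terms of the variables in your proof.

a^{p-k} b^p

Assume L is regular. Let p be the pumping length given by the pumping lemma.
Choose w = a^p b^p ∈ L, with |w| = 2p ≥ p.
By the pumping lemma, w = xyz with |xy| ≤ p and |y| > 0.
The first p characters of w are a's, so xy (and hence y) consists only of a's. Write y = a^k, 1 ≤ k ≤ p.
Consider xy^0z = xz = a^{p-k} b^p. Since k ≥ 1, the a-count p-k is less than p, so i ≥ j fails; thus xz ∉ L.
This contradicts the pumping lemma, so L is not regular.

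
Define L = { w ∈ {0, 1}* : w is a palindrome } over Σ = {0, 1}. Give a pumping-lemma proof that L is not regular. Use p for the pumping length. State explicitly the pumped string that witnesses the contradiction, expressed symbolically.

Suppose for contradiction that L is regular, and let p be the pumping length.
Take w = 0^p 1 0^p, a palindrome of length 2p+1 ≥ p.
By the pumping lemma, w = xyz with |xy| ≤ p and |y| > 0.
Because |xy| ≤ p and w begins with p copies of 0, we have y = 0^k with 1 ≤ k ≤ p.
Pump with i = 2: xy^2z = 0^{p+k} 1 0^p. Its reverse is 0^p 1 0^{p+k}, which differs from xy^2z since k ≥ 1. So xy^2z is not a palindrome and xy^2z ∉ L.
This contradicts the pumping lemma, so L is not regular.

0^{p+k} 1 0^p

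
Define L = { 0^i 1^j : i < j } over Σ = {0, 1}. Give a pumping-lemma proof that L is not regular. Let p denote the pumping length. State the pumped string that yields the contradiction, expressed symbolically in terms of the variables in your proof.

Assume L is regular. Let p be the pumping length given by the pumping lemma.
Choose w = 0^p 1^{p+1} ∈ L, with |w| = 2p+1 ≥ p.
The pumping lemma gives a decomposition w = xyz where |xy| ≤ p and |y| ≥ 1.
The first p characters of w are 0's, so xy (and hence y) consists only of 0's. Write y = 0^k, 1 ≤ k ≤ p.
Consider xy^2z = 0^{p+k} 1^{p+1}. Since k ≥ 1, the 0-count p+k is at least p+1, so i < j fails; thus xy^2z ∉ L.
Contradiction. Therefore L is not regular.

0^{p+k} 1^{p+1}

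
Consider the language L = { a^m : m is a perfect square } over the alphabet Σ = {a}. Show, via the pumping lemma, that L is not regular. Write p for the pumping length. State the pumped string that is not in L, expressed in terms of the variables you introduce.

a^{p²+k}

Suppose for contradiction that L is regular, and let p be the pumping length.
Take w = a^{p²} ∈ L with |w| = p² ≥ p.
By the pumping lemma, w = xyz with |xy| ≤ p and |y| > 0.
Then y = a^k for some k with 1 ≤ k ≤ p.
Pump with i = 2: xy^2z = a^{p²+k}. Since 1 ≤ k ≤ p, p² < p²+k ≤ p²+p < (p+1)², so p²+k lies strictly between consecutive squares and is not a perfect square. So xy^2z ∉ L.
Contradiction. Therefore L is not regular.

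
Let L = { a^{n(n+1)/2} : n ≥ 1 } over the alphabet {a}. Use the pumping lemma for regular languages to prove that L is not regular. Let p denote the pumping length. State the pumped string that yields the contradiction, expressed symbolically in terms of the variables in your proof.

Assume L is regular; let p be its pumping constant.
Take w = a^{p(p+1)/2} ∈ L with |w| = p(p+1)/2 ≥ p.
The pumping lemma gives a decomposition w = xyz where |xy| ≤ p and |y| > 0.
Then y = a^k for some k with 1 ≤ k ≤ p.
Pump with i = 2: xy^2z = a^{p(p+1)/2+k}. Since 1 ≤ k ≤ p, p(p+1)/2 < p(p+1)/2+k ≤ p(p+1)/2+p < (p+1)(p+2)/2, so p(p+1)/2+k is strictly between consecutive triangular numbers. So xy^2z ∉ L.
This contradicts the pumping lemma, so L is not regular.

a^{p(p+1)/2+k}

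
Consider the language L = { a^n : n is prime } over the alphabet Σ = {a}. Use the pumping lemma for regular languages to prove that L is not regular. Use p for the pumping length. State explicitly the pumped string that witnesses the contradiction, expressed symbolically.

a^{q(1+k)}

Assume L is regular. Let p be the pumping length given by the pumping lemma.
Let q be a prime with q ≥ p+2 (infinitely many primes exist), and take w = a^q ∈ L with |w| = q ≥ p.
By the pumping lemma, w = xyz with |xy| ≤ p and |y| ≥ 1.
Then y = a^k for some k with 1 ≤ k ≤ p.
Since 1 ≤ k ≤ p, |xz| = q-k. Pump with i = q+1: |xy^{q+1}z| = (q-k)+(q+1)k = q+qk = q(1+k), which is composite (both factors ≥ 2). So xy^{q+1}z = a^{q(1+k)} ∉ L.
This contradicts the pumping lemma, so L is not regular.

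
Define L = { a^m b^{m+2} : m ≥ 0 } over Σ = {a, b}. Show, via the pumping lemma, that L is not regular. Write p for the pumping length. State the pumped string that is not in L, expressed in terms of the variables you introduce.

a^{p+k} b^{p+2}

Assume L is regular; let p be its pumping constant.
Take w = a^p b^{p+2}. Then w ∈ L and |w| = 2p+2 ≥ p.
Write w = xyz as guaranteed by the lemma, with |xy| ≤ p and y is nonempty.
Because |xy| ≤ p and w begins with p copies of a, we have y = a^k with 1 ≤ k ≤ p.
Pump with i = 2: xy^2z = a^{p+k} b^{p+2}. For this to lie in L we would need p+2 = (p+k)+2, which forces k = 0. But k ≥ 1, so xy^2z ∉ L.
This contradicts the pumping lemma, so L is not regular.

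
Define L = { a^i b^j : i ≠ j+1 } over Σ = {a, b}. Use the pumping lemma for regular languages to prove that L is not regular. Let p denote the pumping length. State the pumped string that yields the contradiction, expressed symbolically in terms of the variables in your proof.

a^{p+p!} b^{p+p!-1}

Suppose for contradiction that L is regular, and let p be the pumping length.
Choose w = a^p b^{p+p!-1}. Since p ≠ (p+p!-1)+1 = p+p!, w ∈ L; and |w| ≥ p.
Write w = xyz as guaranteed by the lemma, with |xy| ≤ p and |y| ≥ 1.
The first p characters of w are a's, so xy (and hence y) consists only of a's. Write y = a^k, 1 ≤ k ≤ p.
Since 1 ≤ k ≤ p, k divides p!; set t = 1 + p!/k. Then xy^t z has p + (p!/k)·k = p + p! copies of a. Now the a-count is p+p! and (b-count)+1 = (p+p!-1)+1 = p+p!, so i ≠ j+1 fails. So xy^t z = a^{p+p!} b^{p+p!-1} ∉ L.
This is a contradiction; hence L is not regular.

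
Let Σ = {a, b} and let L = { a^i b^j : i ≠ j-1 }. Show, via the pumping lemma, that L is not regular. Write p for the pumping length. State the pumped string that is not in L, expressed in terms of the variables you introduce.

a^{p+p!} b^{p+p!+1}

Suppose for contradiction that L is regular, and let p be the pumping length.
Choose w = a^p b^{p+p!+1}. Since p ≠ (p+p!+1)-1 = p+p!, w ∈ L; and |w| ≥ p.
The pumping lemma gives a decomposition w = xyz where |xy| ≤ p and |y| > 0.
Since the first p symbols of w are all a's and |xy| ≤ p, y lies entirely in the leading a-block: y = a^k for some k with 1 ≤ k ≤ p.
Since 1 ≤ k ≤ p, k divides p!; set t = 1 + p!/k. Then xy^t z has p + (p!/k)·k = p + p! copies of a. Now the a-count is p+p! and (b-count)-1 = (p+p!+1)-1 = p+p!, so i ≠ j-1 fails. So xy^t z = a^{p+p!} b^{p+p!+1} ∉ L.
Contradiction. Therefore L is not regular.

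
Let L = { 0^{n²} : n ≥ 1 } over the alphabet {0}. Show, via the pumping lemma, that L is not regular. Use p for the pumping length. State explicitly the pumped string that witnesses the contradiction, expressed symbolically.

0^{p²+k}

Assume L is regular. Let p be the pumping length given by the pumping lemma.
Take w = 0^{p²} ∈ L with |w| = p² ≥ p.
Write w = xyz as guaranteed by the lemma, with |xy| ≤ p and y is nonempty.
Then y = 0^k for some k with 1 ≤ k ≤ p.
Pump with i = 2: xy^2z = 0^{p²+k}. Since 1 ≤ k ≤ p, p² < p²+k ≤ p²+p < (p+1)², so p²+k lies strictly between consecutive squares and is not a perfect square. So xy^2z ∉ L.
Contradiction. Therefore L is not regular.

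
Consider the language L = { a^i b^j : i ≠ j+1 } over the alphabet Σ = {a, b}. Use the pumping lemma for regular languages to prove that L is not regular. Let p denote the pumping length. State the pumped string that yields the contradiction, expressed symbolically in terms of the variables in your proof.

a^{p+p!} b^{p+p!-1}

Toward a contradiction, assume L is regular with pumping length p.
Choose w = a^p b^{p+p!-1}. Since p ≠ (p+p!-1)+1 = p+p!, w ∈ L; and |w| ≥ p.
By the pumping lemma, w = xyz with |xy| ≤ p and |y| ≥ 1.
Since the first p symbols of w are all a's and |xy| ≤ p, y lies entirely in the leading a-block: y = a^k for some k with 1 ≤ k ≤ p.
Since 1 ≤ k ≤ p, k divides p!; set t = 1 + p!/k. Then xy^t z has p + (p!/k)·k = p + p! copies of a. Now the a-count is p+p! and (b-count)+1 = (p+p!-1)+1 = p+p!, so i ≠ j+1 fails. So xy^t z = a^{p+p!} b^{p+p!-1} ∉ L.
This is a contradiction; hence L is not regular.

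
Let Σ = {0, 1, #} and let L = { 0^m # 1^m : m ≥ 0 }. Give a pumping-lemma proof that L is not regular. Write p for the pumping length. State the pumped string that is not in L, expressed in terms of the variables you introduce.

Toward a contradiction, assume L is regular with pumping length p.
Take w = 0^p # 1^p ∈ L with |w| = 2p+1 ≥ p.
The pumping lemma gives a decomposition w = xyz where |xy| ≤ p and |y| ≥ 1.
Since the first p symbols of w are all 0's and |xy| ≤ p, y lies entirely in the leading 0-block: y = 0^k for some k with 1 ≤ k ≤ p.
Pump with i = 2: xy^2z = 0^{p+k} # 1^p, which would require p+k = p. But k ≥ 1, so xy^2z ∉ L.
This contradicts the pumping lemma, so L is not regular.

0^{p+k} # 1^p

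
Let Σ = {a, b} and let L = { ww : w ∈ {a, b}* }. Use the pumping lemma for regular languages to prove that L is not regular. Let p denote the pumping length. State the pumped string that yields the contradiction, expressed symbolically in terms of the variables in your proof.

a^{p+k} b^p a^p b^p

Assume L is regular; let p be its pumping constant.
Take w = a^p b^p a^p b^p = uu where u = a^pb^p; then w ∈ L and |w| = 4p ≥ p.
The pumping lemma gives a decomposition w = xyz where |xy| ≤ p and y is nonempty.
Because |xy| ≤ p and w begins with p copies of a, we have y = a^k with 1 ≤ k ≤ p.
Pump with i = 2: xy^2z = a^{p+k} b^p a^p b^p, of length 4p+k. Suppose this equals vv. The string starts with a and ends with b, so v does too; thus the boundary between the two copies of v is a b→a transition. There is exactly one such transition, at position 2p+k, so |v| = 2p+k and |vv| = 4p+2k ≠ 4p+k since k ≥ 1. So xy^2z ∉ L.
This contradicts the pumping lemma, so L is not regular.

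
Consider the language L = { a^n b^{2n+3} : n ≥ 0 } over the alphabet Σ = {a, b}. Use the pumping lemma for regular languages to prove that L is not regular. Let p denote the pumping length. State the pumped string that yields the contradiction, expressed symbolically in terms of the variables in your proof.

a^{p+k} b^{2p+3}

Assume L is regular; let p be its pumping constant.
Let w = a^p b^{2p+3} ∈ L; note |w| = 3p+3 ≥ p.
The pumping lemma gives a decomposition w = xyz where |xy| ≤ p and |y| > 0.
Since the first p symbols of w are all a's and |xy| ≤ p, y lies entirely in the leading a-block: y = a^k for some k with 1 ≤ k ≤ p.
Pump with i = 2: xy^2z = a^{p+k} b^{2p+3}. For this to lie in L we would need 2p+3 = 2(p+k)+3, which forces k = 0. But k ≥ 1, so xy^2z ∉ L.
This contradicts the pumping lemma, so L is not regular.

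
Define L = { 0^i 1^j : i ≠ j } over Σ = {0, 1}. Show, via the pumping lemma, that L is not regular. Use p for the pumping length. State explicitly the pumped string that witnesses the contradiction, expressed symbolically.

0^{p+p!} 1^{p+p!}

Assume L is regular; let p be its pumping constant.
Choose w = 0^p 1^{p+p!}. Since p ≠ p+p!, w ∈ L; and |w| ≥ p.
By the pumping lemma, w = xyz with |xy| ≤ p and |y| > 0.
Since the first p symbols of w are all 0's and |xy| ≤ p, y lies entirely in the leading 0-block: y = 0^k for some k with 1 ≤ k ≤ p.
Since 1 ≤ k ≤ p, k divides p!; set t = 1 + p!/k. Then xy^t z has p + (p!/k)·k = p + p! copies of 0. Now the 0-count equals the 1-count, so i ≠ j fails. So xy^t z = 0^{p+p!} 1^{p+p!} ∉ L.
Contradiction. Therefore L is not regular.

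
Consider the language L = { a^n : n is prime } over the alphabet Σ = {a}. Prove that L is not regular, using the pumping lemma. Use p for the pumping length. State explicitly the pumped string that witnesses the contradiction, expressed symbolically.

Assume L is regular. Let p be the pumping length given by the pumping lemma.
Let q be a prime with q ≥ p+2 (infinitely many primes exist), and take w = a^q ∈ L with |w| = q ≥ p.
Write w = xyz as guaranteed by the lemma, with |xy| ≤ p and y is nonempty.
Then y = a^k for some k with 1 ≤ k ≤ p.
Since 1 ≤ k ≤ p, |xz| = q-k. Pump with i = q+1: |xy^{q+1}z| = (q-k)+(q+1)k = q+qk = q(1+k), which is composite (both factors ≥ 2). So xy^{q+1}z = a^{q(1+k)} ∉ L.
This is a contradiction; hence L is not regular.

a^{q(1+k)}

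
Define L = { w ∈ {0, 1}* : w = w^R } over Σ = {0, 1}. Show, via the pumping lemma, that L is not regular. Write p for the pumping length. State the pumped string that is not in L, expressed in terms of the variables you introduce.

Toward a contradiction, assume L is regular with pumping length p.
Take w = 0^p 1 0^p, a palindrome of length 2p+1 ≥ p.
Write w = xyz as guaranteed by the lemma, with |xy| ≤ p and |y| ≥ 1.
Since the first p symbols of w are all 0's and |xy| ≤ p, y lies entirely in the leading 0-block: y = 0^k for some k with 1 ≤ k ≤ p.
Pump with i = 2: xy^2z = 0^{p+k} 1 0^p. Its reverse is 0^p 1 0^{p+k}, which differs from xy^2z since k ≥ 1. So xy^2z is not a palindrome and xy^2z ∉ L.
Contradiction. Therefore L is not regular.

0^{p+k} 1 0^p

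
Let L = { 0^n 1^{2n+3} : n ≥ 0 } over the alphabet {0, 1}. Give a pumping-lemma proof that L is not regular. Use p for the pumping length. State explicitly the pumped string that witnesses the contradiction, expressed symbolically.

0^{p+k} 1^{2p+3}

Assume L is regular; let p be its pumping constant.
Take w = 0^p 1^{2p+3}. Then w ∈ L and |w| = 3p+3 ≥ p.
The pumping lemma gives a decomposition w = xyz where |xy| ≤ p and |y| > 0.
Because |xy| ≤ p and w begins with p copies of 0, we have y = 0^k with 1 ≤ k ≤ p.
Pump with i = 2: xy^2z = 0^{p+k} 1^{2p+3}. For this to lie in L we would need 2p+3 = 2(p+k)+3, which forces k = 0. But k ≥ 1, so xy^2z ∉ L.
This is a contradiction; hence L is not regular.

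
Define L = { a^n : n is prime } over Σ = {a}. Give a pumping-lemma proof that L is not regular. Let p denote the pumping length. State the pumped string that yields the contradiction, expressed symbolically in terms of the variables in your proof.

Assume L is regular. Let p be the pumping length given by the pumping lemma.
Let q be a prime with q ≥ p+2 (infinitely many primes exist), and take w = a^q ∈ L with |w| = q ≥ p.
The pumping lemma gives a decomposition w = xyz where |xy| ≤ p and |y| ≥ 1.
Then y = a^k for some k with 1 ≤ k ≤ p.
Since 1 ≤ k ≤ p, |xz| = q-k. Pump with i = q+1: |xy^{q+1}z| = (q-k)+(q+1)k = q+qk = q(1+k), which is composite (both factors ≥ 2). So xy^{q+1}z = a^{q(1+k)} ∉ L.
Contradiction. Therefore L is not regular.

a^{q(1+k)}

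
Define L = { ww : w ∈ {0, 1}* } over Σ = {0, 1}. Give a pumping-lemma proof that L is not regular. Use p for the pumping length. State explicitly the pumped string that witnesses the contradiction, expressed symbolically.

Suppose for contradiction that L is regular, and let p be the pumping length.
Take w = 0^p 1^p 0^p 1^p = uu where u = 0^p1^p; then w ∈ L and |w| = 4p ≥ p.
By the pumping lemma, w = xyz with |xy| ≤ p and |y| > 0.
Because |xy| ≤ p and w begins with p copies of 0, we have y = 0^k with 1 ≤ k ≤ p.
Pump with i = 2: xy^2z = 0^{p+k} 1^p 0^p 1^p, of length 4p+k. Suppose this equals vv. The string starts with 0 and ends with 1, so v does too; thus the boundary between the two copies of v is a 1→0 transition. There is exactly one such transition, at position 2p+k, so |v| = 2p+k and |vv| = 4p+2k ≠ 4p+k since k ≥ 1. So xy^2z ∉ L.
This contradicts the pumping lemma, so L is not regular.

0^{p+k} 1^p 0^p 1^p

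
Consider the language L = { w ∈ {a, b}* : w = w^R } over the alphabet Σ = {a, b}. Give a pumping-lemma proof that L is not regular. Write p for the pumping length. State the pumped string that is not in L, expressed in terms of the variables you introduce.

a^{p+k} b a^p

Suppose for contradiction that L is regular, and let p be the pumping length.
Take w = a^p b a^p, a palindrome of length 2p+1 ≥ p.
By the pumping lemma, w = xyz with |xy| ≤ p and y is nonempty.
The first p characters of w are a's, so xy (and hence y) consists only of a's. Write y = a^k, 1 ≤ k ≤ p.
Pump with i = 2: xy^2z = a^{p+k} b a^p. Its reverse is a^p b a^{p+k}, which differs from xy^2z since k ≥ 1. So xy^2z is not a palindrome and xy^2z ∉ L.
This is a contradiction; hence L is not regular.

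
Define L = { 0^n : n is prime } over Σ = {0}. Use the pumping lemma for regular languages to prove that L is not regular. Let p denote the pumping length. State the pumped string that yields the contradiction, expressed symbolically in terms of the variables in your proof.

Assume L is regular; let p be its pumping constant.
Let q be a prime with q ≥ p+2 (infinitely many primes exist), and take w = 0^q ∈ L with |w| = q ≥ p.
By the pumping lemma, w = xyz with |xy| ≤ p and |y| > 0.
Then y = 0^k for some k with 1 ≤ k ≤ p.
Since 1 ≤ k ≤ p, |xz| = q-k. Pump with i = q+1: |xy^{q+1}z| = (q-k)+(q+1)k = q+qk = q(1+k), which is composite (both factors ≥ 2). So xy^{q+1}z = 0^{q(1+k)} ∉ L.
This is a contradiction; hence L is not regular.

0^{q(1+k)}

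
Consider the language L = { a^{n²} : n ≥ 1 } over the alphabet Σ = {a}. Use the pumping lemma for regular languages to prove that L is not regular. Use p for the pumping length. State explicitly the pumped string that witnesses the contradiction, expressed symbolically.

Assume L is regular. Let p be the pumping length given by the pumping lemma.
Take w = a^{p²} ∈ L with |w| = p² ≥ p.
The pumping lemma gives a decomposition w = xyz where |xy| ≤ p and y is nonempty.
Then y = a^k for some k with 1 ≤ k ≤ p.
Pump with i = 2: xy^2z = a^{p²+k}. Since 1 ≤ k ≤ p, p² < p²+k ≤ p²+p < (p+1)², so p²+k lies strictly between consecutive squares and is not a perfect square. So xy^2z ∉ L.
This contradicts the pumping lemma, so L is not regular.

a^{p²+k}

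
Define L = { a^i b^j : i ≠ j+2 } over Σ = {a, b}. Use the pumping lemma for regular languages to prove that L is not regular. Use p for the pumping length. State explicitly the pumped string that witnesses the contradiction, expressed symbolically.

Assume L is regular. Let p be the pumping length given by the pumping lemma.
Choose w = a^p b^{p+p!-2}. Since p ≠ (p+p!-2)+2 = p+p!, w ∈ L; and |w| ≥ p.
Write w = xyz as guaranteed by the lemma, with |xy| ≤ p and |y| > 0.
Since the first p symbols of w are all a's and |xy| ≤ p, y lies entirely in the leading a-block: y = a^k for some k with 1 ≤ k ≤ p.
Since 1 ≤ k ≤ p, k divides p!; set t = 1 + p!/k. Then xy^t z has p + (p!/k)·k = p + p! copies of a. Now the a-count is p+p! and (b-count)+2 = (p+p!-2)+2 = p+p!, so i ≠ j+2 fails. So xy^t z = a^{p+p!} b^{p+p!-2} ∉ L.
This contradicts the pumping lemma, so L is not regular.

a^{p+p!} b^{p+p!-2}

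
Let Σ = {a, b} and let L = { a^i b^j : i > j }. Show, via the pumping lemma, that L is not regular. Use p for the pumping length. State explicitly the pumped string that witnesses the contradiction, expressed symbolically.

Toward a contradiction, assume L is regular with pumping length p.
Choose w = a^{p+1} b^p ∈ L, with |w| = 2p+1 ≥ p.
By the pumping lemma, w = xyz with |xy| ≤ p and y is nonempty.
Since the first p symbols of w are all a's and |xy| ≤ p, y lies entirely in the leading a-block: y = a^k for some k with 1 ≤ k ≤ p.
Consider xy^0z = xz = a^{p+1-k} b^p. Since k ≥ 1, the a-count p+1-k is at most p, so i > j fails; thus xz ∉ L.
This is a contradiction; hence L is not regular.

a^{p+1-k} b^p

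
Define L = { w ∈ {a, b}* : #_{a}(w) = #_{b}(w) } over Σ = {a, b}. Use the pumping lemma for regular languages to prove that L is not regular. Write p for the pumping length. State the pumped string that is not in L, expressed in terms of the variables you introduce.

Toward a contradiction, assume L is regular with pumping length p.
Choose w = a^p b^p ∈ L with |w| = 2p ≥ p.
The pumping lemma gives a decomposition w = xyz where |xy| ≤ p and |y| > 0.
The first p characters of w are a's, so xy (and hence y) consists only of a's. Write y = a^k, 1 ≤ k ≤ p.
Pump with i = 2: xy^2z = a^{p+k} b^p has p+k occurrences of a but only p of b. Since k ≥ 1 the counts differ, so xy^2z ∉ L.
This is a contradiction; hence L is not regular.

a^{p+k} b^p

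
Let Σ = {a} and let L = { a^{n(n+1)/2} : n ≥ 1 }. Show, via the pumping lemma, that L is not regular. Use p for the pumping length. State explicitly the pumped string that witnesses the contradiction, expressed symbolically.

a^{p(p+1)/2+k}

Suppose for contradiction that L is regular, and let p be the pumping length.
Take w = a^{p(p+1)/2} ∈ L with |w| = p(p+1)/2 ≥ p.
Write w = xyz as guaranteed by the lemma, with |xy| ≤ p and |y| ≥ 1.
Then y = a^k for some k with 1 ≤ k ≤ p.
Pump with i = 2: xy^2z = a^{p(p+1)/2+k}. Since 1 ≤ k ≤ p, p(p+1)/2 < p(p+1)/2+k ≤ p(p+1)/2+p < (p+1)(p+2)/2, so p(p+1)/2+k is strictly between consecutive triangular numbers. So xy^2z ∉ L.
Contradiction. Therefore L is not regular.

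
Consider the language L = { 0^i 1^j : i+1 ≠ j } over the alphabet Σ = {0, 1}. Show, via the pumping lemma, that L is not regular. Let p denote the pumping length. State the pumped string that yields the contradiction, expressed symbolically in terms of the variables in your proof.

Assume L is regular. Let p be the pumping length given by the pumping lemma.
Choose w = 0^p 1^{p+p!+1}. Since p ≠ (p+p!+1)-1 = p+p!, w ∈ L; and |w| ≥ p.
By the pumping lemma, w = xyz with |xy| ≤ p and |y| > 0.
Because |xy| ≤ p and w begins with p copies of 0, we have y = 0^k with 1 ≤ k ≤ p.
Since 1 ≤ k ≤ p, k divides p!; set t = 1 + p!/k. Then xy^t z has p + (p!/k)·k = p + p! copies of 0. Now the 0-count is p+p! and (1-count)-1 = (p+p!+1)-1 = p+p!, so i+1 ≠ j fails. So xy^t z = 0^{p+p!} 1^{p+p!+1} ∉ L.
This contradicts the pumping lemma, so L is not regular.

0^{p+p!} 1^{p+p!+1}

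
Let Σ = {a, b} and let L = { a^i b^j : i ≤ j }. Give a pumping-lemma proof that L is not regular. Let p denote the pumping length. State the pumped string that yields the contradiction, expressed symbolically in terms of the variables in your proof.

a^{p+k} b^p

Assume L is regular. Let p be the pumping length given by the pumping lemma.
Choose w = a^p b^p ∈ L, with |w| = 2p ≥ p.
The pumping lemma gives a decomposition w = xyz where |xy| ≤ p and |y| > 0.
The first p characters of w are a's, so xy (and hence y) consists only of a's. Write y = a^k, 1 ≤ k ≤ p.
Consider xy^2z = a^{p+k} b^p. Since k ≥ 1, the a-count p+k exceeds the b-count p, so i ≤ j fails; thus xy^2z ∉ L.
This contradicts the pumping lemma, so L is not regular.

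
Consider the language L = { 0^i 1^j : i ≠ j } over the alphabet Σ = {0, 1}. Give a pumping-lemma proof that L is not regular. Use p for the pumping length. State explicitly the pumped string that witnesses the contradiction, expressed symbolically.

Assume L is regular. Let p be the pumping length given by the pumping lemma.
Choose w = 0^p 1^{p+p!}. Since p ≠ p+p!, w ∈ L; and |w| ≥ p.
The pumping lemma gives a decomposition w = xyz where |xy| ≤ p and y is nonempty.
Because |xy| ≤ p and w begins with p copies of 0, we have y = 0^k with 1 ≤ k ≤ p.
Since 1 ≤ k ≤ p, k divides p!; set t = 1 + p!/k. Then xy^t z has p + (p!/k)·k = p + p! copies of 0. Now the 0-count equals the 1-count, so i ≠ j fails. So xy^t z = 0^{p+p!} 1^{p+p!} ∉ L.
This is a contradiction; hence L is not regular.

0^{p+p!} 1^{p+p!}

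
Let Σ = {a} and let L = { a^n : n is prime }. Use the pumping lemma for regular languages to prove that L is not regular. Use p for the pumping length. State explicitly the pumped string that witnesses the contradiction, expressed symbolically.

a^{q(1+k)}

Suppose for contradiction that L is regular, and let p be the pumping length.
Let q be a prime with q ≥ p+2 (infinitely many primes exist), and take w = a^q ∈ L with |w| = q ≥ p.
The pumping lemma gives a decomposition w = xyz where |xy| ≤ p and |y| > 0.
Then y = a^k for some k with 1 ≤ k ≤ p.
Since 1 ≤ k ≤ p, |xz| = q-k. Pump with i = q+1: |xy^{q+1}z| = (q-k)+(q+1)k = q+qk = q(1+k), which is composite (both factors ≥ 2). So xy^{q+1}z = a^{q(1+k)} ∉ L.
Contradiction. Therefore L is not regular.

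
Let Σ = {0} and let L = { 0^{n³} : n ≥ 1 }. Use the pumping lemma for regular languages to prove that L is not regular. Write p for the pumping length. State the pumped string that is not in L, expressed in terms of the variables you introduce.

0^{p³+k}

Assume L is regular; let p be its pumping constant.
Take w = 0^{p³} ∈ L with |w| = p³ ≥ p.
The pumping lemma gives a decomposition w = xyz where |xy| ≤ p and |y| > 0.
Then y = 0^k for some k with 1 ≤ k ≤ p.
Pump with i = 2: xy^2z = 0^{p³+k}. Since 1 ≤ k ≤ p, p³ < p³+k ≤ p³+p < p³+3p²+3p+1 = (p+1)³, so p³+k is not a perfect cube. So xy^2z ∉ L.
This contradicts the pumping lemma, so L is not regular.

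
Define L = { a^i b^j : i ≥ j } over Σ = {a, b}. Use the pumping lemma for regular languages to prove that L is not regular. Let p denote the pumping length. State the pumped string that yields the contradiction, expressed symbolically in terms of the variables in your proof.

Suppose for contradiction that L is regular, and let p be the pumping length.
Choose w = a^p b^p ∈ L, with |w| = 2p ≥ p.
By the pumping lemma, w = xyz with |xy| ≤ p and y is nonempty.
The first p characters of w are a's, so xy (and hence y) consists only of a's. Write y = a^k, 1 ≤ k ≤ p.
Consider xy^0z = xz = a^{p-k} b^p. Since k ≥ 1, the a-count p-k is less than p, so i ≥ j fails; thus xz ∉ L.
Contradiction. Therefore L is not regular.

a^{p-k} b^p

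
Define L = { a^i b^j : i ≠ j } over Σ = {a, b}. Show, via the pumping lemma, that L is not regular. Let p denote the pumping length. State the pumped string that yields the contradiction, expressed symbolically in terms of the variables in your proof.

a^{p+p!} b^{p+p!}

Suppose for contradiction that L is regular, and let p be the pumping length.
Choose w = a^p b^{p+p!}. Since p ≠ p+p!, w ∈ L; and |w| ≥ p.
By the pumping lemma, w = xyz with |xy| ≤ p and |y| ≥ 1.
Because |xy| ≤ p and w begins with p copies of a, we have y = a^k with 1 ≤ k ≤ p.
Since 1 ≤ k ≤ p, k divides p!; set t = 1 + p!/k. Then xy^t z has p + (p!/k)·k = p + p! copies of a. Now the a-count equals the b-count, so i ≠ j fails. So xy^t z = a^{p+p!} b^{p+p!} ∉ L.
Contradiction. Therefore L is not regular.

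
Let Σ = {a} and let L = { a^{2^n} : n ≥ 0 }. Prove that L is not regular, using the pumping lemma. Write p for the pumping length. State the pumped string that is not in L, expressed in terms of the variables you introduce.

a^{2^p+k}

Toward a contradiction, assume L is regular with pumping length p.
Take w = a^{2^p} ∈ L with |w| = 2^p ≥ p.
Write w = xyz as guaranteed by the lemma, with |xy| ≤ p and |y| ≥ 1.
Then y = a^k for some k with 1 ≤ k ≤ p.
Pump with i = 2: xy^2z = a^{2^p+k}. Since 1 ≤ k ≤ p < 2^p, we have 2^p < 2^p+k < 2^{p+1}, so 2^p+k is not a power of 2. So xy^2z ∉ L.
This is a contradiction; hence L is not regular.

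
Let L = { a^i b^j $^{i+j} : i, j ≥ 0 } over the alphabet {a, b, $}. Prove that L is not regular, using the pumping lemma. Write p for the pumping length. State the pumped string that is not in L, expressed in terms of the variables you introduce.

Suppose for contradiction that L is regular, and let p be the pumping length.
Take w = a^p b^p $^{2p} ∈ L (with i=j=p, i+j=2p), |w| = 4p ≥ p.
By the pumping lemma, w = xyz with |xy| ≤ p and |y| > 0.
Because |xy| ≤ p and w begins with p copies of a, we have y = a^k with 1 ≤ k ≤ p.
Consider xy^2z = a^{p+k} b^p $^{2p}. Now the a- and b-counts sum to 2p+k, but the $-count is 2p ≠ 2p+k. So xy^2z ∉ L.
This is a contradiction; hence L is not regular.

a^{p+k} b^p $^{2p}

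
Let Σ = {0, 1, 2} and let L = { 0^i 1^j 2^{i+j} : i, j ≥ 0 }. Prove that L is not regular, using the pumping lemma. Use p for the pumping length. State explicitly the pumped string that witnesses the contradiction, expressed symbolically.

Assume L is regular. Let p be the pumping length given by the pumping lemma.
Take w = 0^p 1^p 2^{2p} ∈ L (with i=j=p, i+j=2p), |w| = 4p ≥ p.
By the pumping lemma, w = xyz with |xy| ≤ p and |y| > 0.
Because |xy| ≤ p and w begins with p copies of 0, we have y = 0^k with 1 ≤ k ≤ p.
Consider xy^2z = 0^{p+k} 1^p 2^{2p}. Now the 0- and 1-counts sum to 2p+k, but the 2-count is 2p ≠ 2p+k. So xy^2z ∉ L.
This contradicts the pumping lemma, so L is not regular.

0^{p+k} 1^p 2^{2p}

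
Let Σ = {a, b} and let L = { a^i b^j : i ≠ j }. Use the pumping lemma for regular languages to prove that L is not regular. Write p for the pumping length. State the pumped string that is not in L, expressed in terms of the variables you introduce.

Suppose for contradiction that L is regular, and let p be the pumping length.
Choose w = a^p b^{p+p!}. Since p ≠ p+p!, w ∈ L; and |w| ≥ p.
By the pumping lemma, w = xyz with |xy| ≤ p and y is nonempty.
Because |xy| ≤ p and w begins with p copies of a, we have y = a^k with 1 ≤ k ≤ p.
Since 1 ≤ k ≤ p, k divides p!; set t = 1 + p!/k. Then xy^t z has p + (p!/k)·k = p + p! copies of a. Now the a-count equals the b-count, so i ≠ j fails. So xy^t z = a^{p+p!} b^{p+p!} ∉ L.
This contradicts the pumping lemma, so L is not regular.

a^{p+p!} b^{p+p!}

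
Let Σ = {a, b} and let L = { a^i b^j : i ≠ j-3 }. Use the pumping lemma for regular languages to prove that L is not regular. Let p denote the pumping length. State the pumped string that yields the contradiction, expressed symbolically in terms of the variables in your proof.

a^{p+p!} b^{p+p!+3}

Toward a contradiction, assume L is regular with pumping length p.
Choose w = a^p b^{p+p!+3}. Since p ≠ (p+p!+3)-3 = p+p!, w ∈ L; and |w| ≥ p.
The pumping lemma gives a decomposition w = xyz where |xy| ≤ p and y is nonempty.
Since the first p symbols of w are all a's and |xy| ≤ p, y lies entirely in the leading a-block: y = a^k for some k with 1 ≤ k ≤ p.
Since 1 ≤ k ≤ p, k divides p!; set t = 1 + p!/k. Then xy^t z has p + (p!/k)·k = p + p! copies of a. Now the a-count is p+p! and (b-count)-3 = (p+p!+3)-3 = p+p!, so i ≠ j-3 fails. So xy^t z = a^{p+p!} b^{p+p!+3} ∉ L.
Contradiction. Therefore L is not regular.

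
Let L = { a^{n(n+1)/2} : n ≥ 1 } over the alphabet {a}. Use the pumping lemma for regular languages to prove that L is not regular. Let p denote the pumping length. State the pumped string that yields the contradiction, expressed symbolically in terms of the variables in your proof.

Assume L is regular; let p be its pumping constant.
Take w = a^{p(p+1)/2} ∈ L with |w| = p(p+1)/2 ≥ p.
By the pumping lemma, w = xyz with |xy| ≤ p and y is nonempty.
Then y = a^k for some k with 1 ≤ k ≤ p.
Pump with i = 2: xy^2z = a^{p(p+1)/2+k}. Since 1 ≤ k ≤ p, p(p+1)/2 < p(p+1)/2+k ≤ p(p+1)/2+p < (p+1)(p+2)/2, so p(p+1)/2+k is strictly between consecutive triangular numbers. So xy^2z ∉ L.
This is a contradiction; hence L is not regular.

a^{p(p+1)/2+k}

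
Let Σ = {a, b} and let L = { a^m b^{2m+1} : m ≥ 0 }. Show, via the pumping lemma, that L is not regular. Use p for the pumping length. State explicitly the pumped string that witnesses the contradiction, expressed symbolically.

Assume L is regular; let p be its pumping constant.
Choose w = a^p b^{2p+1}, which is in L with |w| = 3p+1 ≥ p.
Write w = xyz as guaranteed by the lemma, with |xy| ≤ p and |y| ≥ 1.
Because |xy| ≤ p and w begins with p copies of a, we have y = a^k with 1 ≤ k ≤ p.
Pump with i = 2: xy^2z = a^{p+k} b^{2p+1}. For this to lie in L we would need 2p+1 = 2(p+k)+1, which forces k = 0. But k ≥ 1, so xy^2z ∉ L.
Contradiction. Therefore L is not regular.

a^{p+k} b^{2p+1}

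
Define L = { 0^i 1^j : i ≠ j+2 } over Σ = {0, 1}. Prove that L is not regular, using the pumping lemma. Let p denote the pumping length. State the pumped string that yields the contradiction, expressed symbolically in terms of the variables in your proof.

0^{p+p!} 1^{p+p!-2}

Assume L is regular. Let p be the pumping length given by the pumping lemma.
Choose w = 0^p 1^{p+p!-2}. Since p ≠ (p+p!-2)+2 = p+p!, w ∈ L; and |w| ≥ p.
The pumping lemma gives a decomposition w = xyz where |xy| ≤ p and |y| ≥ 1.
Because |xy| ≤ p and w begins with p copies of 0, we have y = 0^k with 1 ≤ k ≤ p.
Since 1 ≤ k ≤ p, k divides p!; set t = 1 + p!/k. Then xy^t z has p + (p!/k)·k = p + p! copies of 0. Now the 0-count is p+p! and (1-count)+2 = (p+p!-2)+2 = p+p!, so i ≠ j+2 fails. So xy^t z = 0^{p+p!} 1^{p+p!-2} ∉ L.
Contradiction. Therefore L is not regular.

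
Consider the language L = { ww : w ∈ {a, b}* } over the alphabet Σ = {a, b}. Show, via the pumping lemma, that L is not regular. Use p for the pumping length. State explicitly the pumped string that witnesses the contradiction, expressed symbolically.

a^{p+k} b^p a^p b^p

Toward a contradiction, assume L is regular with pumping length p.
Take w = a^p b^p a^p b^p = uu where u = a^pb^p; then w ∈ L and |w| = 4p ≥ p.
By the pumping lemma, w = xyz with |xy| ≤ p and |y| ≥ 1.
The first p characters of w are a's, so xy (and hence y) consists only of a's. Write y = a^k, 1 ≤ k ≤ p.
Pump with i = 2: xy^2z = a^{p+k} b^p a^p b^p, of length 4p+k. Suppose this equals vv. The string starts with a and ends with b, so v does too; thus the boundary between the two copies of v is a b→a transition. There is exactly one such transition, at position 2p+k, so |v| = 2p+k and |vv| = 4p+2k ≠ 4p+k since k ≥ 1. So xy^2z ∉ L.
This contradicts the pumping lemma, so L is not regular.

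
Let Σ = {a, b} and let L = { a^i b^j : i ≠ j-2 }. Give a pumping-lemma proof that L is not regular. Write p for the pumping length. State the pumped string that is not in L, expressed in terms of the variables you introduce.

a^{p+p!} b^{p+p!+2}

Suppose for contradiction that L is regular, and let p be the pumping length.
Choose w = a^p b^{p+p!+2}. Since p ≠ (p+p!+2)-2 = p+p!, w ∈ L; and |w| ≥ p.
Write w = xyz as guaranteed by the lemma, with |xy| ≤ p and |y| ≥ 1.
Since the first p symbols of w are all a's and |xy| ≤ p, y lies entirely in the leading a-block: y = a^k for some k with 1 ≤ k ≤ p.
Since 1 ≤ k ≤ p, k divides p!; set t = 1 + p!/k. Then xy^t z has p + (p!/k)·k = p + p! copies of a. Now the a-count is p+p! and (b-count)-2 = (p+p!+2)-2 = p+p!, so i ≠ j-2 fails. So xy^t z = a^{p+p!} b^{p+p!+2} ∉ L.
Contradiction. Therefore L is not regular.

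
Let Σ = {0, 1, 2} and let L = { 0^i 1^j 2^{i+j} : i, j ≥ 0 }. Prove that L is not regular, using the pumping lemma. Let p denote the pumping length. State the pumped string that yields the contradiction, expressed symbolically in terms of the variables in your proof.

0^{p+k} 1^p 2^{2p}

Assume L is regular; let p be its pumping constant.
Take w = 0^p 1^p 2^{2p} ∈ L (with i=j=p, i+j=2p), |w| = 4p ≥ p.
Write w = xyz as guaranteed by the lemma, with |xy| ≤ p and y is nonempty.
Because |xy| ≤ p and w begins with p copies of 0, we have y = 0^k with 1 ≤ k ≤ p.
Consider xy^2z = 0^{p+k} 1^p 2^{2p}. Now the 0- and 1-counts sum to 2p+k, but the 2-count is 2p ≠ 2p+k. So xy^2z ∉ L.
This is a contradiction; hence L is not regular.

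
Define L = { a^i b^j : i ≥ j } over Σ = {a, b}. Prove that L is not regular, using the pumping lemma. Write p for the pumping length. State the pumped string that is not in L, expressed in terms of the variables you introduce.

a^{p-k} b^p

Assume L is regular. Let p be the pumping length given by the pumping lemma.
Choose w = a^p b^p ∈ L, with |w| = 2p ≥ p.
Write w = xyz as guaranteed by the lemma, with |xy| ≤ p and y is nonempty.
Since the first p symbols of w are all a's and |xy| ≤ p, y lies entirely in the leading a-block: y = a^k for some k with 1 ≤ k ≤ p.
Consider xy^0z = xz = a^{p-k} b^p. Since k ≥ 1, the a-count p-k is less than p, so i ≥ j fails; thus xz ∉ L.
This is a contradiction; hence L is not regular.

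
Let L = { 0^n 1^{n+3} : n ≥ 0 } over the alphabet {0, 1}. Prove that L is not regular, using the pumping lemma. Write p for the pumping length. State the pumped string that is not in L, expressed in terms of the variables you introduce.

Assume L is regular. Let p be the pumping length given by the pumping lemma.
Let w = 0^p 1^{p+3} ∈ L; note |w| = 2p+3 ≥ p.
Write w = xyz as guaranteed by the lemma, with |xy| ≤ p and y is nonempty.
The first p characters of w are 0's, so xy (and hence y) consists only of 0's. Write y = 0^k, 1 ≤ k ≤ p.
Pump with i = 2: xy^2z = 0^{p+k} 1^{p+3}. For this to lie in L we would need p+3 = (p+k)+3, which forces k = 0. But k ≥ 1, so xy^2z ∉ L.
Contradiction. Therefore L is not regular.

0^{p+k} 1^{p+3}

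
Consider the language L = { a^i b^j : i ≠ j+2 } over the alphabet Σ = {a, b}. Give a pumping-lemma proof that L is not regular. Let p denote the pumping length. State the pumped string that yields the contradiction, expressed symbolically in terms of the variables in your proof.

a^{p+p!} b^{p+p!-2}

Toward a contradiction, assume L is regular with pumping length p.
Choose w = a^p b^{p+p!-2}. Since p ≠ (p+p!-2)+2 = p+p!, w ∈ L; and |w| ≥ p.
By the pumping lemma, w = xyz with |xy| ≤ p and |y| ≥ 1.
The first p characters of w are a's, so xy (and hence y) consists only of a's. Write y = a^k, 1 ≤ k ≤ p.
Since 1 ≤ k ≤ p, k divides p!; set t = 1 + p!/k. Then xy^t z has p + (p!/k)·k = p + p! copies of a. Now the a-count is p+p! and (b-count)+2 = (p+p!-2)+2 = p+p!, so i ≠ j+2 fails. So xy^t z = a^{p+p!} b^{p+p!-2} ∉ L.
Contradiction. Therefore L is not regular.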